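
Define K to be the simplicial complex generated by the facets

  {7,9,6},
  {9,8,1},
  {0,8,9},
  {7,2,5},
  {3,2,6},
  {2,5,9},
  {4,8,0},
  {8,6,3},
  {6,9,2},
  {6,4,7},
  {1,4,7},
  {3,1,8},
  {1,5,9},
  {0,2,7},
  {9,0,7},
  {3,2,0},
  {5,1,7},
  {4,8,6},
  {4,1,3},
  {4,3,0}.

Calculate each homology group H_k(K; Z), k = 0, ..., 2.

Fix the vertex order 0 < 1 < 2 < 3 < 4 < 5 < 6 < 7 < 8 < 9 and write every simplex with vertices in increasing order. Then dim K = 2 and the simplices of K are:

  0-simplices (10): [0], [1], [2], [3], [4], [5], [6], [7], [8], [9]
  1-simplices (30): (30 of them)
  2-simplices (20): (20 of them)

Hence C_0 ≅ Z^10, C_1 ≅ Z^30, C_2 ≅ Z^20.

∂_1: C_1 → C_0 is given by ∂[p,q] = [q] − [p]. For instance
  ∂[1,7] = [7] − [1].
The 10×30 boundary matrix has rank 9 and Smith normal form diag(1,1,1,1,1,1,1,1,1).

∂_2: C_2 → C_1 maps a triangle to the signed sum of its edges. For instance
  ∂[0,2,7] = [2,7] − [0,7] + [0,2],
  ∂[0,4,8] = [4,8] − [0,8] + [0,4].
As a 30×20 matrix over Z this has rank 20, with invariant factors (1,1,1,1,1,1,1,1,1,1,1,1,1,1,1,1,1,1,1,2).

Computing H_k = (kernel of ∂_k) / (image of ∂_{k+1}):

  H_0: rank C_0 − rank ∂_1 = 10 − 9 = 1, and the invariant factors of ∂_1 are all 1, so H_0 = Z.
  H_1: rank ker ∂_1 − rank ∂_2 = (30 − 9) − 20 = 1, and ∂_2 has invariant factor 2 > 1, so H_1 = Z ⊕ Z_2.
  H_2: rank ker ∂_2 − rank ∂_3 = (20 − 20) − 0 = 0, and there is no ∂_3, so H_2 = 0.

As a check, the Euler characteristic is 10 − 30 + 20 = 0, which agrees with 1 − 1 + 0 = 0.

H_0 = Z,  H_1 = Z ⊕ Z_2,  H_2 = 0.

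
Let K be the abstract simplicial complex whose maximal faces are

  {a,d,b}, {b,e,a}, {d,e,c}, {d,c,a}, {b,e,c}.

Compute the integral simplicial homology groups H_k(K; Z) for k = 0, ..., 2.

H_0 ≅ Z,  H_1 ≅ Z,  H_2 = 0.

Take the total order a < b < c < d < e on the vertex set. Then K (dimension 2) consists of the simplices:

  0-simplices (5): a, b, c, d, e
  1-simplices (10): ab, ac, ad, ae, bc, bd, be, cd, ce, de
  2-simplices (5): abd, abe, acd, bce, cde

giving chain groups C_0 ≅ Z^5, C_1 ≅ Z^10, C_2 ≅ Z^5.

Boundary ∂_1: C_1 → C_0 maps an edge to its endpoints' difference, ∂[p,q] = q − p.
As a 5×10 matrix over Z this has rank 4, with invariant factors (1,1,1,1).

∂_2: C_2 → C_1 sends each 2-simplex [p,q,r] to [q,r] − [p,r] + [p,q]. For instance
  ∂bce = ce − be + bc,
  ∂abd = bd − ad + ab.
The 10×5 boundary matrix has rank 5 and Smith normal form diag(1,1,1,1,1).

Now H_k = ker ∂_k / im ∂_{k+1}, so:

  H_0: rank C_0 − rank ∂_1 = 5 − 4 = 1, and the invariant factors of ∂_1 are all 1, so H_0 ≅ Z.
  H_1: rank ker ∂_1 − rank ∂_2 = (10 − 4) − 5 = 1, and the invariant factors of ∂_2 are all 1, so H_1 ≅ Z.
  H_2: rank ker ∂_2 − rank ∂_3 = (5 − 5) − 0 = 0, and there is no ∂_3, so H_2 ≅ 0.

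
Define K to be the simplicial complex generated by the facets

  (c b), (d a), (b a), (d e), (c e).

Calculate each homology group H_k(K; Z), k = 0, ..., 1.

H_0 = Z,  H_1 = Z.

Order the vertices as a < b < c < d < e. Listing each simplex with vertices in this order, K has dimension 1 with simplices:

  0-simplices (5): a, b, c, d, e
  1-simplices (5): ab, ad, bc, ce, de

so the chain groups are C_0 ≅ Z^5, C_1 ≅ Z^5.

Boundary ∂_1: C_1 → C_0 is given by ∂[p,q] = [q] − [p]. For instance
  ∂bc = c − b.
The 5×5 boundary matrix has rank 4 and Smith normal form diag(1,1,1,1).

Reading off H_k = ker ∂_k / im ∂_{k+1}:

  H_0: rank C_0 − rank ∂_1 = 5 − 4 = 1, and the invariant factors of ∂_1 are all 1, so H_0 = Z.
  H_1: rank ker ∂_1 − rank ∂_2 = (5 − 4) − 0 = 1, and there is no ∂_2, so H_1 = Z.

(K is a triangulation of the circle S^1.)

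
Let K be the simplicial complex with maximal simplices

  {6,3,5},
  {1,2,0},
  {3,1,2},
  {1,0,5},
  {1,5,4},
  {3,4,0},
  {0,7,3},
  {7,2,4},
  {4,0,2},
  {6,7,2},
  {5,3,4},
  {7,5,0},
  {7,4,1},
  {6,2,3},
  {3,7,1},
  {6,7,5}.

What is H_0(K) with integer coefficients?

H_0 = Z.

Take the total order 0 < 1 < 2 < 3 < 4 < 5 < 6 < 7 on the vertex set. Then K (dimension 2) consists of the simplices:

  0-simplices (8): [0], [1], [2], [3], [4], [5], [6], [7]
  1-simplices (24): (24 of them)
  2-simplices (16): [0,1,2], [0,1,5], [0,2,4], [0,3,4], [0,3,7], [0,5,7], [1,2,3], [1,3,7], [1,4,5], [1,4,7], [2,3,6], [2,4,7], [2,6,7], [3,4,5], [3,5,6], [5,6,7]

giving chain groups C_0 ≅ Z^8, C_1 ≅ Z^24, C_2 ≅ Z^16.

Boundary ∂_1: C_1 → C_0 maps an edge to its endpoints' difference, ∂[p,q] = q − p. For instance
  ∂[1,3] = [3] − [1].
The 8×24 boundary matrix has rank 7 and Smith normal form diag(1,1,1,1,1,1,1).

The boundary map ∂_2: C_2 → C_1 sends each 2-simplex [p,q,r] to [q,r] − [p,r] + [p,q]. For instance
  ∂[2,3,6] = [3,6] − [2,6] + [2,3],
  ∂[0,5,7] = [5,7] − [0,7] + [0,5].
This gives a 24×16 integer matrix of rank 15; reducing to Smith normal form yields diagonal entries (1,1,1,1,1,1,1,1,1,1,1,1,1,1,1).

Reading off H_k = ker ∂_k / im ∂_{k+1}:

  H_0: rank C_0 − rank ∂_1 = 8 − 7 = 1, and the invariant factors of ∂_1 are all 1, so H_0 = Z.

(K is a triangulation of the torus T^2.)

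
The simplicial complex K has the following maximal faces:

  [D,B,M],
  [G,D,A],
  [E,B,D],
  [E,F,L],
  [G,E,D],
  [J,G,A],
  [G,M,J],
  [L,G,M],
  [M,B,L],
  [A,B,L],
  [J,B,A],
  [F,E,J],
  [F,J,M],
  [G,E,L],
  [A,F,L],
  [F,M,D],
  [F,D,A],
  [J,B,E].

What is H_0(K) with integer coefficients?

H_0 = Z.

Order the vertices as A < B < D < E < F < G < J < L < M. Listing each simplex with vertices in this order, K has dimension 2 with simplices:

  0-simplices (9): A, B, D, E, F, G, J, L, M
  1-simplices (27): AB, AD, AF, AG, AJ, AL, BD, BE, BJ, BL, BM, DE, DF, DG, DM, EF, EG, EJ, EL, FJ, FL, FM, GJ, GL, GM, JM, LM
  2-simplices (18): ABJ, ABL, ADF, ADG, AFL, AGJ, BDE, BDM, BEJ, BLM, DEG, DFM, EFJ, EFL, EGL, FJM, GJM, GLM

so the chain groups are C_0 ≅ Z^9, C_1 ≅ Z^27, C_2 ≅ Z^18.

∂_1: C_1 → C_0 is given by ∂[p,q] = [q] − [p]. For instance
  ∂GL = L − G.
This gives a 9×27 integer matrix of rank 8; reducing to Smith normal form yields diagonal entries (1,1,1,1,1,1,1,1).

The boundary map ∂_2: C_2 → C_1 maps a triangle to the signed sum of its edges. For instance
  ∂ABL = BL − AL + AB,
  ∂FJM = JM − FM + FJ.
The resulting 27×18 matrix has rank 17, and its Smith normal form has invariant factors (1,1,1,1,1,1,1,1,1,1,1,1,1,1,1,1,1).

Computing H_k = (kernel of ∂_k) / (image of ∂_{k+1}):

  H_0: rank C_0 − rank ∂_1 = 9 − 8 = 1, and the invariant factors of ∂_1 are all 1, so H_0 ≅ Z.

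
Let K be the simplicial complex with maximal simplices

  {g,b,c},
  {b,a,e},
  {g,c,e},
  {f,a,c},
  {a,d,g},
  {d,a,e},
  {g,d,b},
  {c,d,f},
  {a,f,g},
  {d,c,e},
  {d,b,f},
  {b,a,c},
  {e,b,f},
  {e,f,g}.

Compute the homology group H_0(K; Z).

H_0 = Z.

Order the vertices as a < b < c < d < e < f < g. Listing each simplex with vertices in this order, K has dimension 2 with simplices:

  0-simplices (7): a, b, c, d, e, f, g
  1-simplices (21): ab, ac, ad, ae, af, ag, bc, bd, be, bf, bg, cd, ce, cf, cg, de, df, dg, ef, eg, fg
  2-simplices (14): abc, abe, acf, ade, adg, afg, bcg, bdf, bdg, bef, cde, cdf, ceg, efg

Hence C_0 ≅ Z^7, C_1 ≅ Z^21, C_2 ≅ Z^14.

Boundary ∂_1: C_1 → C_0 sends each edge [p,q] (with p < q) to q − p.
As a 7×21 matrix over Z this has rank 6, with invariant factors (1,1,1,1,1,1).

∂_2: C_2 → C_1 sends each 2-simplex [p,q,r] to [q,r] − [p,r] + [p,q]. For instance
  ∂cdf = df − cf + cd,
  ∂cde = de − ce + cd.
As a 21×14 matrix over Z this has rank 13, with invariant factors (1,1,1,1,1,1,1,1,1,1,1,1,1).

Reading off H_k = ker ∂_k / im ∂_{k+1}:

  H_0: rank C_0 − rank ∂_1 = 7 − 6 = 1, and the invariant factors of ∂_1 are all 1, so H_0 ≅ Z.

(K is a triangulation of the torus T^2.)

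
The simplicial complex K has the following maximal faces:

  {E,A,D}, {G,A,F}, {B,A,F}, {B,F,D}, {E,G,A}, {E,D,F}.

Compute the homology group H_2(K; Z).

Fix the vertex order A < B < D < E < F < G and write every simplex with vertices in increasing order. Then dim K = 2 and the simplices of K are:

  0-simplices (6): A, B, D, E, F, G
  1-simplices (12): AB, AD, AE, AF, AG, BD, BF, DE, DF, EF, EG, FG
  2-simplices (6): ABF, ADE, AEG, AFG, BDF, DEF

giving chain groups C_0 ≅ Z^6, C_1 ≅ Z^12, C_2 ≅ Z^6.

∂_1: C_1 → C_0 sends each edge [p,q] (with p < q) to q − p. For instance
  ∂EG = G − E.
As a 6×12 matrix over Z this has rank 5, with invariant factors (1,1,1,1,1).

Boundary ∂_2: C_2 → C_1 acts by ∂[p,q,r] = [q,r] − [p,r] + [p,q]. For instance
  ∂ABF = BF − AF + AB,
  ∂AFG = FG − AG + AF.
This gives a 12×6 integer matrix of rank 6; reducing to Smith normal form yields diagonal entries (1,1,1,1,1,1).

Computing H_k = (kernel of ∂_k) / (image of ∂_{k+1}):

  H_2: rank ker ∂_2 − rank ∂_3 = (6 − 6) − 0 = 0, and there is no ∂_3, so H_2 ≅ 0.

H_2 ≅ 0.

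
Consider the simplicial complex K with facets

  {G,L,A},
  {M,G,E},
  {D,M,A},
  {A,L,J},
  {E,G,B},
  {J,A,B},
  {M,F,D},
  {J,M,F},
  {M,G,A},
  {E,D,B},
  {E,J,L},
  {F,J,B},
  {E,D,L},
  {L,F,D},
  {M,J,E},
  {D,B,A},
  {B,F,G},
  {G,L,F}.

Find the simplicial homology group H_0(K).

H_0 = Z.

We work with the vertex ordering A < B < D < E < F < G < J < L < M. The simplices of K, each written with vertices in increasing order, are:

  0-simplices (9): A, B, D, E, F, G, J, L, M
  1-simplices (27): AB, AD, AG, AJ, AL, AM, BD, BE, BF, BG, BJ, DE, DF, DL, DM, EG, EJ, EL, EM, FG, FJ, FL, FM, GL, GM, JL, JM
  2-simplices (18): ABD, ABJ, ADM, AGL, AGM, AJL, BDE, BEG, BFG, BFJ, DEL, DFL, DFM, EGM, EJL, EJM, FGL, FJM

so the chain groups are C_0 ≅ Z^9, C_1 ≅ Z^27, C_2 ≅ Z^18.

The boundary map ∂_1: C_1 → C_0 sends each edge [p,q] (with p < q) to q − p. For instance
  ∂EG = G − E.
The 9×27 boundary matrix has rank 8 and Smith normal form diag(1,1,1,1,1,1,1,1).

∂_2: C_2 → C_1 maps a triangle to the signed sum of its edges. For instance
  ∂BDE = DE − BE + BD,
  ∂DFL = FL − DL + DF.
This gives a 27×18 integer matrix of rank 17; reducing to Smith normal form yields diagonal entries (1,1,1,1,1,1,1,1,1,1,1,1,1,1,1,1,1).

Reading off H_k = ker ∂_k / im ∂_{k+1}:

  H_0: rank C_0 − rank ∂_1 = 9 − 8 = 1, and the invariant factors of ∂_1 are all 1, so H_0 ≅ Z.

(K is a triangulation of the torus T^2.)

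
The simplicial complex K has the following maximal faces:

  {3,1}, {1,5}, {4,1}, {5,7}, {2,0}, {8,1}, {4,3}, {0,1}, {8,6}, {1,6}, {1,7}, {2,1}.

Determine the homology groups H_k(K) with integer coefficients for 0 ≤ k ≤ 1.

H_0 ≅ Z,  H_1 ≅ Z^4.

Take the total order 0 < 1 < 2 < 3 < 4 < 5 < 6 < 7 < 8 on the vertex set. Then K (dimension 1) consists of the simplices:

  0-simplices (9): [0], [1], [2], [3], [4], [5], [6], [7], [8]
  1-simplices (12): [0,1], [0,2], [1,2], [1,3], [1,4], [1,5], [1,6], [1,7], [1,8], [3,4], [5,7], [6,8]

giving chain groups C_0 ≅ Z^9, C_1 ≅ Z^12.

Boundary ∂_1: C_1 → C_0 is given by ∂[p,q] = [q] − [p]. For instance
  ∂[1,6] = [6] − [1].
The resulting 9×12 matrix has rank 8, and its Smith normal form has invariant factors (1,1,1,1,1,1,1,1).

Computing H_k = (kernel of ∂_k) / (image of ∂_{k+1}):

  H_0: rank C_0 − rank ∂_1 = 9 − 8 = 1, and the invariant factors of ∂_1 are all 1, so H_0 ≅ Z.
  H_1: rank ker ∂_1 − rank ∂_2 = (12 − 8) − 0 = 4, and there is no ∂_2, so H_1 ≅ Z^4.

As a check, the Euler characteristic is 9 − 12 = -3, which agrees with 1 − 4 = -3.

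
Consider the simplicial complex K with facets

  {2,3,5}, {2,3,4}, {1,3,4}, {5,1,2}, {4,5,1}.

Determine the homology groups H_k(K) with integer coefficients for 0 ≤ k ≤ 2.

H_0 ≅ Z,  H_1 ≅ Z,  H_2 = 0.

Fix the vertex order 1 < 2 < 3 < 4 < 5 and write every simplex with vertices in increasing order. Then dim K = 2 and the simplices of K are:

  0-simplices (5): [1], [2], [3], [4], [5]
  1-simplices (10): [1,2], [1,3], [1,4], [1,5], [2,3], [2,4], [2,5], [3,4], [3,5], [4,5]
  2-simplices (5): [1,2,5], [1,3,4], [1,4,5], [2,3,4], [2,3,5]

so the chain groups are C_0 ≅ Z^5, C_1 ≅ Z^10, C_2 ≅ Z^5.

Boundary ∂_1: C_1 → C_0 sends each edge [p,q] (with p < q) to q − p. For instance
  ∂[4,5] = [5] − [4].
The resulting 5×10 matrix has rank 4, and its Smith normal form has invariant factors (1,1,1,1).

The boundary map ∂_2: C_2 → C_1 sends each 2-simplex [p,q,r] to [q,r] − [p,r] + [p,q]. For instance
  ∂[1,3,4] = [3,4] − [1,4] + [1,3],
  ∂[1,2,5] = [2,5] − [1,5] + [1,2].
The resulting 10×5 matrix has rank 5, and its Smith normal form has invariant factors (1,1,1,1,1).

From H_k ≅ ker(∂_k) / im(∂_{k+1}) we obtain:

  H_0: rank C_0 − rank ∂_1 = 5 − 4 = 1, and the invariant factors of ∂_1 are all 1, so H_0 ≅ Z.
  H_1: rank ker ∂_1 − rank ∂_2 = (10 − 4) − 5 = 1, and the invariant factors of ∂_2 are all 1, so H_1 ≅ Z.
  H_2: rank ker ∂_2 − rank ∂_3 = (5 − 5) − 0 = 0, and there is no ∂_3, so H_2 ≅ 0.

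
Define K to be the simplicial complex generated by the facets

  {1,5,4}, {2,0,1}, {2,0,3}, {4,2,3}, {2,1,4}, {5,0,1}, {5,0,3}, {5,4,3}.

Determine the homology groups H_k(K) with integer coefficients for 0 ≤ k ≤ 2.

H_0 ≅ Z,  H_1 = 0,  H_2 ≅ Z.

We work with the vertex ordering 0 < 1 < 2 < 3 < 4 < 5. The simplices of K, each written with vertices in increasing order, are:

  0-simplices (6): [0], [1], [2], [3], [4], [5]
  1-simplices (12): [0,1], [0,2], [0,3], [0,5], [1,2], [1,4], [1,5], [2,3], [2,4], [3,4], [3,5], [4,5]
  2-simplices (8): [0,1,2], [0,1,5], [0,2,3], [0,3,5], [1,2,4], [1,4,5], [2,3,4], [3,4,5]

Hence C_0 ≅ Z^6, C_1 ≅ Z^12, C_2 ≅ Z^8.

The boundary map ∂_1: C_1 → C_0 is given by ∂[p,q] = [q] − [p]. For instance
  ∂[3,4] = [4] − [3].
This gives a 6×12 integer matrix of rank 5; reducing to Smith normal form yields diagonal entries (1,1,1,1,1).

∂_2: C_2 → C_1 sends each 2-simplex [p,q,r] to [q,r] − [p,r] + [p,q]. For instance
  ∂[0,3,5] = [3,5] − [0,5] + [0,3],
  ∂[3,4,5] = [4,5] − [3,5] + [3,4].
This gives a 12×8 integer matrix of rank 7; reducing to Smith normal form yields diagonal entries (1,1,1,1,1,1,1).

From H_k ≅ ker(∂_k) / im(∂_{k+1}) we obtain:

  H_0: rank C_0 − rank ∂_1 = 6 − 5 = 1, and the invariant factors of ∂_1 are all 1, so H_0 = Z.
  H_1: rank ker ∂_1 − rank ∂_2 = (12 − 5) − 7 = 0, and the invariant factors of ∂_2 are all 1, so H_1 = 0.
  H_2: rank ker ∂_2 − rank ∂_3 = (8 − 7) − 0 = 1, and there is no ∂_3, so H_2 = Z.

(K is a triangulation of the 2-sphere S^2.)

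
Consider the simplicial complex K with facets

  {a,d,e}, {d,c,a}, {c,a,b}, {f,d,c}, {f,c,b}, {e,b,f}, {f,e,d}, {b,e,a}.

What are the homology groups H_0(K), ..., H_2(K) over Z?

H_0 = Z,  H_1 = 0,  H_2 = Z.

Order the vertices as a < b < c < d < e < f. Listing each simplex with vertices in this order, K has dimension 2 with simplices:

  0-simplices (6): a, b, c, d, e, f
  1-simplices (12): ab, ac, ad, ae, bc, be, bf, cd, cf, de, df, ef
  2-simplices (8): abc, abe, acd, ade, bcf, bef, cdf, def

so the chain groups are C_0 ≅ Z^6, C_1 ≅ Z^12, C_2 ≅ Z^8.

The boundary map ∂_1: C_1 → C_0 sends each edge [p,q] (with p < q) to q − p.
This gives a 6×12 integer matrix of rank 5; reducing to Smith normal form yields diagonal entries (1,1,1,1,1).

∂_2: C_2 → C_1 maps a triangle to the signed sum of its edges. For instance
  ∂bef = ef − bf + be,
  ∂abc = bc − ac + ab.
The resulting 12×8 matrix has rank 7, and its Smith normal form has invariant factors (1,1,1,1,1,1,1).

Computing H_k = (kernel of ∂_k) / (image of ∂_{k+1}):

  H_0: rank C_0 − rank ∂_1 = 6 − 5 = 1, and the invariant factors of ∂_1 are all 1, so H_0 = Z.
  H_1: rank ker ∂_1 − rank ∂_2 = (12 − 5) − 7 = 0, and the invariant factors of ∂_2 are all 1, so H_1 = 0.
  H_2: rank ker ∂_2 − rank ∂_3 = (8 − 7) − 0 = 1, and there is no ∂_3, so H_2 = Z.

(K is a triangulation of the 2-sphere S^2.)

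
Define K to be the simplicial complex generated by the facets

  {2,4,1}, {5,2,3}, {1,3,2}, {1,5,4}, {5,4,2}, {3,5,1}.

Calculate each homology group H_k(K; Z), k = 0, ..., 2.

Order the vertices as 1 < 2 < 3 < 4 < 5. Listing each simplex with vertices in this order, K has dimension 2 with simplices:

  0-simplices (5): [1], [2], [3], [4], [5]
  1-simplices (9): [1,2], [1,3], [1,4], [1,5], [2,3], [2,4], [2,5], [3,5], [4,5]
  2-simplices (6): [1,2,3], [1,2,4], [1,3,5], [1,4,5], [2,3,5], [2,4,5]

giving chain groups C_0 ≅ Z^5, C_1 ≅ Z^9, C_2 ≅ Z^6.

∂_1: C_1 → C_0 is given by ∂[p,q] = [q] − [p]. For instance
  ∂[2,4] = [4] − [2].
The 5×9 boundary matrix has rank 4 and Smith normal form diag(1,1,1,1).

The boundary map ∂_2: C_2 → C_1 maps a triangle to the signed sum of its edges. For instance
  ∂[1,3,5] = [3,5] − [1,5] + [1,3],
  ∂[1,2,4] = [2,4] − [1,4] + [1,2].
As a 9×6 matrix over Z this has rank 5, with invariant factors (1,1,1,1,1).

From H_k ≅ ker(∂_k) / im(∂_{k+1}) we obtain:

  H_0: rank C_0 − rank ∂_1 = 5 − 4 = 1, and the invariant factors of ∂_1 are all 1, so H_0 = Z.
  H_1: rank ker ∂_1 − rank ∂_2 = (9 − 4) − 5 = 0, and the invariant factors of ∂_2 are all 1, so H_1 = 0.
  H_2: rank ker ∂_2 − rank ∂_3 = (6 − 5) − 0 = 1, and there is no ∂_3, so H_2 = Z.

H_0 = Z,  H_1 = 0,  H_2 = Z.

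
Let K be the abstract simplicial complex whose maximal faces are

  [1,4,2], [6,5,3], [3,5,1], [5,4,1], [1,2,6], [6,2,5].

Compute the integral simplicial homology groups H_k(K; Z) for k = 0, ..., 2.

H_0 = Z,  H_1 = Z,  H_2 = 0.

Order the vertices as 1 < 2 < 3 < 4 < 5 < 6. Listing each simplex with vertices in this order, K has dimension 2 with simplices:

  0-simplices (6): [1], [2], [3], [4], [5], [6]
  1-simplices (12): [1,2], [1,3], [1,4], [1,5], [1,6], [2,4], [2,5], [2,6], [3,5], [3,6], [4,5], [5,6]
  2-simplices (6): [1,2,4], [1,2,6], [1,3,5], [1,4,5], [2,5,6], [3,5,6]

giving chain groups C_0 ≅ Z^6, C_1 ≅ Z^12, C_2 ≅ Z^6.

∂_1: C_1 → C_0 maps an edge to its endpoints' difference, ∂[p,q] = q − p.
The 6×12 boundary matrix has rank 5 and Smith normal form diag(1,1,1,1,1).

The boundary map ∂_2: C_2 → C_1 sends each 2-simplex [p,q,r] to [q,r] − [p,r] + [p,q]. For instance
  ∂[1,2,4] = [2,4] − [1,4] + [1,2],
  ∂[3,5,6] = [5,6] − [3,6] + [3,5].
As a 12×6 matrix over Z this has rank 6, with invariant factors (1,1,1,1,1,1).

Computing H_k = (kernel of ∂_k) / (image of ∂_{k+1}):

  H_0: rank C_0 − rank ∂_1 = 6 − 5 = 1, and the invariant factors of ∂_1 are all 1, so H_0 ≅ Z.
  H_1: rank ker ∂_1 − rank ∂_2 = (12 − 5) − 6 = 1, and the invariant factors of ∂_2 are all 1, so H_1 ≅ Z.
  H_2: rank ker ∂_2 − rank ∂_3 = (6 − 6) − 0 = 0, and there is no ∂_3, so H_2 ≅ 0.

As a check, the Euler characteristic is 6 − 12 + 6 = 0, which agrees with 1 − 1 + 0 = 0.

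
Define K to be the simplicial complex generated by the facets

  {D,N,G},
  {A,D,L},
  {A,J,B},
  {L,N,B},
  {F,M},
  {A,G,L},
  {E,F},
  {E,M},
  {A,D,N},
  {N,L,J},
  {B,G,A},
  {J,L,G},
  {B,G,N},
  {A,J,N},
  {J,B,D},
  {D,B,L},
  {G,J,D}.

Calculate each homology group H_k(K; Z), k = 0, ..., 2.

Fix the vertex order A < B < D < E < F < G < J < L < M < N and write every simplex with vertices in increasing order. Then dim K = 2 and the simplices of K are:

  0-simplices (10): A, B, D, E, F, G, J, L, M, N
  1-simplices (24): AB, AD, AG, AJ, AL, AN, BD, BG, BJ, BL, BN, DG, DJ, DL, DN, EF, EM, FM, GJ, GL, GN, JL, JN, LN
  2-simplices (14): ABG, ABJ, ADL, ADN, AGL, AJN, BDJ, BDL, BGN, BLN, DGJ, DGN, GJL, JLN

so the chain groups are C_0 ≅ Z^10, C_1 ≅ Z^24, C_2 ≅ Z^14.

∂_1: C_1 → C_0 maps an edge to its endpoints' difference, ∂[p,q] = q − p.
The resulting 10×24 matrix has rank 8, and its Smith normal form has invariant factors (1,1,1,1,1,1,1,1).

The boundary map ∂_2: C_2 → C_1 sends each 2-simplex [p,q,r] to [q,r] − [p,r] + [p,q]. For instance
  ∂ABG = BG − AG + AB,
  ∂BGN = GN − BN + BG.
As a 24×14 matrix over Z this has rank 13, with invariant factors (1,1,1,1,1,1,1,1,1,1,1,1,1).

Computing H_k = (kernel of ∂_k) / (image of ∂_{k+1}):

  H_0: rank C_0 − rank ∂_1 = 10 − 8 = 2, and the invariant factors of ∂_1 are all 1, so H_0 ≅ Z^2.
  H_1: rank ker ∂_1 − rank ∂_2 = (24 − 8) − 13 = 3, and the invariant factors of ∂_2 are all 1, so H_1 ≅ Z^3.
  H_2: rank ker ∂_2 − rank ∂_3 = (14 − 13) − 0 = 1, and there is no ∂_3, so H_2 ≅ Z.

H_0 = Z^2,  H_1 = Z^3,  H_2 = Z.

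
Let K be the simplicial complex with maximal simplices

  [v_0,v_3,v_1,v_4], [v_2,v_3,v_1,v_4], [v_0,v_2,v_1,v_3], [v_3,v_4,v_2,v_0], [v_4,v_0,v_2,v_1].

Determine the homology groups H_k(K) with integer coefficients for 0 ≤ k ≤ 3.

H_0 ≅ Z,  H_1 = 0,  H_2 = 0,  H_3 ≅ Z.

Order the vertices as v_0 < v_1 < v_2 < v_3 < v_4. Listing each simplex with vertices in this order, K has dimension 3 with simplices:

  0-simplices (5): [v_0], [v_1], [v_2], [v_3], [v_4]
  1-simplices (10): [v_0,v_1], [v_0,v_2], [v_0,v_3], [v_0,v_4], [v_1,v_2], [v_1,v_3], [v_1,v_4], [v_2,v_3], [v_2,v_4], [v_3,v_4]
  2-simplices (10): [v_0,v_1,v_2], [v_0,v_1,v_3], [v_0,v_1,v_4], [v_0,v_2,v_3], [v_0,v_2,v_4], [v_0,v_3,v_4], [v_1,v_2,v_3], [v_1,v_2,v_4], [v_1,v_3,v_4], [v_2,v_3,v_4]
  3-simplices (5): [v_0,v_1,v_2,v_3], [v_0,v_1,v_2,v_4], [v_0,v_1,v_3,v_4], [v_0,v_2,v_3,v_4], [v_1,v_2,v_3,v_4]

so the chain groups are C_0 ≅ Z^5, C_1 ≅ Z^10, C_2 ≅ Z^10, C_3 ≅ Z^5.

∂_1: C_1 → C_0 maps an edge to its endpoints' difference, ∂[p,q] = q − p. For instance
  ∂[v_2,v_4] = [v_4] − [v_2].
As a 5×10 matrix over Z this has rank 4, with invariant factors (1,1,1,1).

∂_2: C_2 → C_1 sends each 2-simplex [p,q,r] to [q,r] − [p,r] + [p,q]. For instance
  ∂[v_0,v_2,v_3] = [v_2,v_3] − [v_0,v_3] + [v_0,v_2],
  ∂[v_1,v_3,v_4] = [v_3,v_4] − [v_1,v_4] + [v_1,v_3].
This gives a 10×10 integer matrix of rank 6; reducing to Smith normal form yields diagonal entries (1,1,1,1,1,1).

∂_3: C_3 → C_2 sends each 3-simplex σ to the alternating sum Σ_i (−1)^i (σ with its i-th vertex removed). For instance
  ∂[v_0,v_2,v_3,v_4] = [v_2,v_3,v_4] − [v_0,v_3,v_4] + [v_0,v_2,v_4] − [v_0,v_2,v_3],
  ∂[v_0,v_1,v_3,v_4] = [v_1,v_3,v_4] − [v_0,v_3,v_4] + [v_0,v_1,v_4] − [v_0,v_1,v_3].
This gives a 10×5 integer matrix of rank 4; reducing to Smith normal form yields diagonal entries (1,1,1,1).

Now H_k = ker ∂_k / im ∂_{k+1}, so:

  H_0: rank C_0 − rank ∂_1 = 5 − 4 = 1, and the invariant factors of ∂_1 are all 1, so H_0 = Z.
  H_1: rank ker ∂_1 − rank ∂_2 = (10 − 4) − 6 = 0, and the invariant factors of ∂_2 are all 1, so H_1 = 0.
  H_2: rank ker ∂_2 − rank ∂_3 = (10 − 6) − 4 = 0, and the invariant factors of ∂_3 are all 1, so H_2 = 0.
  H_3: rank ker ∂_3 − rank ∂_4 = (5 − 4) − 0 = 1, and there is no ∂_4, so H_3 = Z.

As a check, the Euler characteristic is 5 − 10 + 10 − 5 = 0, which agrees with 1 − 0 + 0 − 1 = 0.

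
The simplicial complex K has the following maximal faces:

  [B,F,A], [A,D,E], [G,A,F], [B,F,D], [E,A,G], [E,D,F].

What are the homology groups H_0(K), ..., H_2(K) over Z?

K has 6 vertices, 12 edges, 6 triangles.
rank ∂_0 = 0, rank ∂_1 = 5 ⇒ b_0 = 6 − 0 − 5 = 1; all invariant factors of ∂_1 are 1 so no torsion. So H_0 ≅ Z.
rank ∂_1 = 5, rank ∂_2 = 6 ⇒ b_1 = 12 − 5 − 6 = 1; all invariant factors of ∂_2 are 1 so no torsion. So H_1 ≅ Z.
rank ∂_2 = 6, rank ∂_3 = 0 ⇒ b_2 = 6 − 6 − 0 = 0. So H_2 ≅ 0.

H_0 = Z,  H_1 = Z,  H_2 = 0.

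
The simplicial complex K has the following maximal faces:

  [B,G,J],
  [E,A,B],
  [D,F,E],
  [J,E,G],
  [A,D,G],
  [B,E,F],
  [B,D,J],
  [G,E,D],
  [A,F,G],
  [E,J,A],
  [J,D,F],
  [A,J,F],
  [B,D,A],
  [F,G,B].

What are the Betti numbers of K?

b_0 = 1, b_1 = 2, b_2 = 1.

We work with the vertex ordering A < B < D < E < F < G < J. The simplices of K, each written with vertices in increasing order, are:

  0-simplices (7): A, B, D, E, F, G, J
  1-simplices (21): AB, AD, AE, AF, AG, AJ, BD, BE, BF, BG, BJ, DE, DF, DG, DJ, EF, EG, EJ, FG, FJ, GJ
  2-simplices (14): ABD, ABE, ADG, AEJ, AFG, AFJ, BDJ, BEF, BFG, BGJ, DEF, DEG, DFJ, EGJ

Hence C_0 ≅ Z^7, C_1 ≅ Z^21, C_2 ≅ Z^14.

The boundary map ∂_1: C_1 → C_0 maps an edge to its endpoints' difference, ∂[p,q] = q − p.
As a 7×21 matrix over Z this has rank 6, with invariant factors (1,1,1,1,1,1).

The boundary map ∂_2: C_2 → C_1 acts by ∂[p,q,r] = [q,r] − [p,r] + [p,q]. For instance
  ∂AFJ = FJ − AJ + AF,
  ∂BDJ = DJ − BJ + BD.
The 21×14 boundary matrix has rank 13 and Smith normal form diag(1,1,1,1,1,1,1,1,1,1,1,1,1).

Computing H_k = (kernel of ∂_k) / (image of ∂_{k+1}):

  H_0: rank C_0 − rank ∂_1 = 7 − 6 = 1, and the invariant factors of ∂_1 are all 1, so H_0 ≅ Z.
  H_1: rank ker ∂_1 − rank ∂_2 = (21 − 6) − 13 = 2, and the invariant factors of ∂_2 are all 1, so H_1 ≅ Z^2.
  H_2: rank ker ∂_2 − rank ∂_3 = (14 − 13) − 0 = 1, and there is no ∂_3, so H_2 ≅ Z.

(K is a triangulation of the torus T^2.)

Hence the Betti numbers are b_0 = 1, b_1 = 2, b_2 = 1.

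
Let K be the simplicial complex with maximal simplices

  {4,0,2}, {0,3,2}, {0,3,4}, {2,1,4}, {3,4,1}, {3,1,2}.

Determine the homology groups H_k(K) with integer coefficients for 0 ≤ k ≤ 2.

H_0 ≅ Z,  H_1 = 0,  H_2 ≅ Z.

Fix the vertex order 0 < 1 < 2 < 3 < 4 and write every simplex with vertices in increasing order. Then dim K = 2 and the simplices of K are:

  0-simplices (5): [0], [1], [2], [3], [4]
  1-simplices (9): [0,2], [0,3], [0,4], [1,2], [1,3], [1,4], [2,3], [2,4], [3,4]
  2-simplices (6): [0,2,3], [0,2,4], [0,3,4], [1,2,3], [1,2,4], [1,3,4]

Hence C_0 ≅ Z^5, C_1 ≅ Z^9, C_2 ≅ Z^6.

The boundary map ∂_1: C_1 → C_0 maps an edge to its endpoints' difference, ∂[p,q] = q − p. For instance
  ∂[1,4] = [4] − [1].
This gives a 5×9 integer matrix of rank 4; reducing to Smith normal form yields diagonal entries (1,1,1,1).

The boundary map ∂_2: C_2 → C_1 sends each 2-simplex [p,q,r] to [q,r] − [p,r] + [p,q]. For instance
  ∂[0,2,3] = [2,3] − [0,3] + [0,2],
  ∂[1,2,4] = [2,4] − [1,4] + [1,2].
The resulting 9×6 matrix has rank 5, and its Smith normal form has invariant factors (1,1,1,1,1).

From H_k ≅ ker(∂_k) / im(∂_{k+1}) we obtain:

  H_0: rank C_0 − rank ∂_1 = 5 − 4 = 1, and the invariant factors of ∂_1 are all 1, so H_0 = Z.
  H_1: rank ker ∂_1 − rank ∂_2 = (9 − 4) − 5 = 0, and the invariant factors of ∂_2 are all 1, so H_1 = 0.
  H_2: rank ker ∂_2 − rank ∂_3 = (6 − 5) − 0 = 1, and there is no ∂_3, so H_2 = Z.

(K is a triangulation of the 2-sphere S^2.)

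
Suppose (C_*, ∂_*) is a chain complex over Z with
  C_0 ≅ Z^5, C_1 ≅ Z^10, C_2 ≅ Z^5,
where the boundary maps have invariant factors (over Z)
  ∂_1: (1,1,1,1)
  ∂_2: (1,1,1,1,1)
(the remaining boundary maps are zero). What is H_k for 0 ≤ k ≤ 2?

H_0 ≅ Z,  H_1 ≅ Z,  H_2 = 0.

H_0: b_0 = 5 − 0 − 4 = 1; torsion from ∂_1 factors > 1: none. So H_0 ≅ Z.
H_1: b_1 = 10 − 4 − 5 = 1; torsion from ∂_2 factors > 1: none. So H_1 ≅ Z.
H_2: b_2 = 5 − 5 − 0 = 0; torsion from ∂_3 factors > 1: none. So H_2 ≅ 0.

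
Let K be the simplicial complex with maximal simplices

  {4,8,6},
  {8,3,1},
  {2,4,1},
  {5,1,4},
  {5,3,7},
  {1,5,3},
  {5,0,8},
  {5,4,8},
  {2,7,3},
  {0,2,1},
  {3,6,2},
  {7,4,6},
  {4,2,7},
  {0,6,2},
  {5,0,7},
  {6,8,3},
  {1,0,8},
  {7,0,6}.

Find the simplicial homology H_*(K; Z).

H_0 = Z,  H_1 = Z × Z/2,  H_2 = 0.

Order the vertices as 0 < 1 < 2 < 3 < 4 < 5 < 6 < 7 < 8. Listing each simplex with vertices in this order, K has dimension 2 with simplices:

  0-simplices (9): [0], [1], [2], [3], [4], [5], [6], [7], [8]
  1-simplices (27): (27 of them)
  2-simplices (18): [0,1,2], [0,1,8], [0,2,6], [0,5,7], [0,5,8], [0,6,7], [1,2,4], [1,3,5], [1,3,8], [1,4,5], [2,3,6], [2,3,7], [2,4,7], [3,5,7], [3,6,8], [4,5,8], [4,6,7], [4,6,8]

Hence C_0 ≅ Z^9, C_1 ≅ Z^27, C_2 ≅ Z^18.

∂_1: C_1 → C_0 sends each edge [p,q] (with p < q) to q − p. For instance
  ∂[2,6] = [6] − [2].
This gives a 9×27 integer matrix of rank 8; reducing to Smith normal form yields diagonal entries (1,1,1,1,1,1,1,1).

The boundary map ∂_2: C_2 → C_1 sends each 2-simplex [p,q,r] to [q,r] − [p,r] + [p,q]. For instance
  ∂[0,2,6] = [2,6] − [0,6] + [0,2],
  ∂[3,5,7] = [5,7] − [3,7] + [3,5].
The resulting 27×18 matrix has rank 18, and its Smith normal form has invariant factors (1,1,1,1,1,1,1,1,1,1,1,1,1,1,1,1,1,2).

From H_k ≅ ker(∂_k) / im(∂_{k+1}) we obtain:

  H_0: rank C_0 − rank ∂_1 = 9 − 8 = 1, and the invariant factors of ∂_1 are all 1, so H_0 ≅ Z.
  H_1: rank ker ∂_1 − rank ∂_2 = (27 − 8) − 18 = 1, and ∂_2 has invariant factor 2 > 1, so H_1 ≅ Z × Z/2.
  H_2: rank ker ∂_2 − rank ∂_3 = (18 − 18) − 0 = 0, and there is no ∂_3, so H_2 ≅ 0.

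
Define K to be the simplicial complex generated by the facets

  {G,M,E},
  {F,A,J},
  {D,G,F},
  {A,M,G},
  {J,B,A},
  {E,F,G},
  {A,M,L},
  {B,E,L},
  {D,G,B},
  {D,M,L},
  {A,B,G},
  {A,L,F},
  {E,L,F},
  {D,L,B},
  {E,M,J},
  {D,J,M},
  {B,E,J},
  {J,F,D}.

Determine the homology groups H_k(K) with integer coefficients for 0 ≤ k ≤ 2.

Take the total order A < B < D < E < F < G < J < L < M on the vertex set. Then K (dimension 2) consists of the simplices:

  0-simplices (9): A, B, D, E, F, G, J, L, M
  1-simplices (27): AB, AF, AG, AJ, AL, AM, BD, BE, BG, BJ, BL, DF, DG, DJ, DL, DM, EF, EG, EJ, EL, EM, FG, FJ, FL, GM, JM, LM
  2-simplices (18): ABG, ABJ, AFJ, AFL, AGM, ALM, BDG, BDL, BEJ, BEL, DFG, DFJ, DJM, DLM, EFG, EFL, EGM, EJM

so the chain groups are C_0 ≅ Z^9, C_1 ≅ Z^27, C_2 ≅ Z^18.

Boundary ∂_1: C_1 → C_0 is given by ∂[p,q] = [q] − [p]. For instance
  ∂AB = B − A.
As a 9×27 matrix over Z this has rank 8, with invariant factors (1,1,1,1,1,1,1,1).

The boundary map ∂_2: C_2 → C_1 sends each 2-simplex [p,q,r] to [q,r] − [p,r] + [p,q]. For instance
  ∂BEJ = EJ − BJ + BE,
  ∂ALM = LM − AM + AL.
This gives a 27×18 integer matrix of rank 17; reducing to Smith normal form yields diagonal entries (1,1,1,1,1,1,1,1,1,1,1,1,1,1,1,1,1).

Now H_k = ker ∂_k / im ∂_{k+1}, so:

  H_0: rank C_0 − rank ∂_1 = 9 − 8 = 1, and the invariant factors of ∂_1 are all 1, so H_0 = Z.
  H_1: rank ker ∂_1 − rank ∂_2 = (27 − 8) − 17 = 2, and the invariant factors of ∂_2 are all 1, so H_1 = Z^2.
  H_2: rank ker ∂_2 − rank ∂_3 = (18 − 17) − 0 = 1, and there is no ∂_3, so H_2 = Z.

As a check, the Euler characteristic is 9 − 27 + 18 = 0, which agrees with 1 − 2 + 1 = 0.

H_0 = Z,  H_1 = Z^2,  H_2 = Z.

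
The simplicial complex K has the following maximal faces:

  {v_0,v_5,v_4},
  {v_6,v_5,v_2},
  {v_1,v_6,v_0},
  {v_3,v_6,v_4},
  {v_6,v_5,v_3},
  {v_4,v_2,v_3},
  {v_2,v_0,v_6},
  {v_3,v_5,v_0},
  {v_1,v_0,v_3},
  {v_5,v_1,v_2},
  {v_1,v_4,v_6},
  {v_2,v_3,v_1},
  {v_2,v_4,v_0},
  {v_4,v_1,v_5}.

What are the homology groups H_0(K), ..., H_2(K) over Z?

H_0 ≅ Z,  H_1 ≅ Z^2,  H_2 ≅ Z.

Order the vertices as v_0 < v_1 < v_2 < v_3 < v_4 < v_5 < v_6. Listing each simplex with vertices in this order, K has dimension 2 with simplices:

  0-simplices (7): [v_0], [v_1], [v_2], [v_3], [v_4], [v_5], [v_6]
  1-simplices (21): (21 of them)
  2-simplices (14): (14 of them)

Hence C_0 ≅ Z^7, C_1 ≅ Z^21, C_2 ≅ Z^14.

The boundary map ∂_1: C_1 → C_0 maps an edge to its endpoints' difference, ∂[p,q] = q − p. For instance
  ∂[v_0,v_3] = [v_3] − [v_0].
The resulting 7×21 matrix has rank 6, and its Smith normal form has invariant factors (1,1,1,1,1,1).

∂_2: C_2 → C_1 acts by ∂[p,q,r] = [q,r] − [p,r] + [p,q]. For instance
  ∂[v_1,v_2,v_3] = [v_2,v_3] − [v_1,v_3] + [v_1,v_2],
  ∂[v_2,v_5,v_6] = [v_5,v_6] − [v_2,v_6] + [v_2,v_5].
The 21×14 boundary matrix has rank 13 and Smith normal form diag(1,1,1,1,1,1,1,1,1,1,1,1,1).

Reading off H_k = ker ∂_k / im ∂_{k+1}:

  H_0: rank C_0 − rank ∂_1 = 7 − 6 = 1, and the invariant factors of ∂_1 are all 1, so H_0 ≅ Z.
  H_1: rank ker ∂_1 − rank ∂_2 = (21 − 6) − 13 = 2, and the invariant factors of ∂_2 are all 1, so H_1 ≅ Z^2.
  H_2: rank ker ∂_2 − rank ∂_3 = (14 − 13) − 0 = 1, and there is no ∂_3, so H_2 ≅ Z.

As a check, the Euler characteristic is 7 − 21 + 14 = 0, which agrees with 1 − 2 + 1 = 0.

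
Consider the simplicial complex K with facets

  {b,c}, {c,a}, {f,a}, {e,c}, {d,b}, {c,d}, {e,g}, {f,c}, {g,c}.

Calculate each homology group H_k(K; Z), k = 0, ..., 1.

H_0 ≅ Z,  H_1 ≅ Z^3.

Order the vertices as a < b < c < d < e < f < g. Listing each simplex with vertices in this order, K has dimension 1 with simplices:

  0-simplices (7): a, b, c, d, e, f, g
  1-simplices (9): ac, af, bc, bd, cd, ce, cf, cg, eg

Hence C_0 ≅ Z^7, C_1 ≅ Z^9.

Boundary ∂_1: C_1 → C_0 maps an edge to its endpoints' difference, ∂[p,q] = q − p. For instance
  ∂ce = e − c.
The 7×9 boundary matrix has rank 6 and Smith normal form diag(1,1,1,1,1,1).

Now H_k = ker ∂_k / im ∂_{k+1}, so:

  H_0: rank C_0 − rank ∂_1 = 7 − 6 = 1, and the invariant factors of ∂_1 are all 1, so H_0 ≅ Z.
  H_1: rank ker ∂_1 − rank ∂_2 = (9 − 6) − 0 = 3, and there is no ∂_2, so H_1 ≅ Z^3.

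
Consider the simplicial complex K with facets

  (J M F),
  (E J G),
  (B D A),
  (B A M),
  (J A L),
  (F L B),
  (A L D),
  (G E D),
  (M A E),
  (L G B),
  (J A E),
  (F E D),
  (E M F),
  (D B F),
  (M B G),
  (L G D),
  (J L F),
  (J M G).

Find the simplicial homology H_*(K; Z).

H_0 = Z,  H_1 = Z ⊕ Z/2,  H_2 = 0.

Fix the vertex order A < B < D < E < F < G < J < L < M and write every simplex with vertices in increasing order. Then dim K = 2 and the simplices of K are:

  0-simplices (9): A, B, D, E, F, G, J, L, M
  1-simplices (27): AB, AD, AE, AJ, AL, AM, BD, BF, BG, BL, BM, DE, DF, DG, DL, EF, EG, EJ, EM, FJ, FL, FM, GJ, GL, GM, JL, JM
  2-simplices (18): ABD, ABM, ADL, AEJ, AEM, AJL, BDF, BFL, BGL, BGM, DEF, DEG, DGL, EFM, EGJ, FJL, FJM, GJM

so the chain groups are C_0 ≅ Z^9, C_1 ≅ Z^27, C_2 ≅ Z^18.

The boundary map ∂_1: C_1 → C_0 is given by ∂[p,q] = [q] − [p]. For instance
  ∂AM = M − A.
This gives a 9×27 integer matrix of rank 8; reducing to Smith normal form yields diagonal entries (1,1,1,1,1,1,1,1).

Boundary ∂_2: C_2 → C_1 sends each 2-simplex [p,q,r] to [q,r] − [p,r] + [p,q]. For instance
  ∂BGL = GL − BL + BG,
  ∂FJM = JM − FM + FJ.
The resulting 27×18 matrix has rank 18, and its Smith normal form has invariant factors (1,1,1,1,1,1,1,1,1,1,1,1,1,1,1,1,1,2).

Reading off H_k = ker ∂_k / im ∂_{k+1}:

  H_0: rank C_0 − rank ∂_1 = 9 − 8 = 1, and the invariant factors of ∂_1 are all 1, so H_0 ≅ Z.
  H_1: rank ker ∂_1 − rank ∂_2 = (27 − 8) − 18 = 1, and ∂_2 has invariant factor 2 > 1, so H_1 ≅ Z ⊕ Z/2.
  H_2: rank ker ∂_2 − rank ∂_3 = (18 − 18) − 0 = 0, and there is no ∂_3, so H_2 ≅ 0.

(K is a triangulation of the Klein bottle.)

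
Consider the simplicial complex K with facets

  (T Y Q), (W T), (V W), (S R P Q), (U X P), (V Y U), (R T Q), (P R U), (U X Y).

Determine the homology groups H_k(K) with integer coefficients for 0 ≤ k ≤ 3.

K has 10 vertices, 20 edges, 10 triangles, 1 3-simplex.
rank ∂_0 = 0, rank ∂_1 = 9 ⇒ b_0 = 10 − 0 − 9 = 1; all invariant factors of ∂_1 are 1 so no torsion. So H_0 = Z.
rank ∂_1 = 9, rank ∂_2 = 9 ⇒ b_1 = 20 − 9 − 9 = 2; all invariant factors of ∂_2 are 1 so no torsion. So H_1 = Z^2.
rank ∂_2 = 9, rank ∂_3 = 1 ⇒ b_2 = 10 − 9 − 1 = 0; all invariant factors of ∂_3 are 1 so no torsion. So H_2 = 0.
rank ∂_3 = 1, rank ∂_4 = 0 ⇒ b_3 = 1 − 1 − 0 = 0. So H_3 = 0.

H_0 ≅ Z,  H_1 ≅ Z^2,  H_2 = 0,  H_3 = 0.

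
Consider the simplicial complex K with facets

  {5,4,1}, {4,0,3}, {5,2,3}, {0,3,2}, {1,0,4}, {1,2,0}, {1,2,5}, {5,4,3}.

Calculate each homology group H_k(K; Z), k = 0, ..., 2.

We work with the vertex ordering 0 < 1 < 2 < 3 < 4 < 5. The simplices of K, each written with vertices in increasing order, are:

  0-simplices (6): [0], [1], [2], [3], [4], [5]
  1-simplices (12): [0,1], [0,2], [0,3], [0,4], [1,2], [1,4], [1,5], [2,3], [2,5], [3,4], [3,5], [4,5]
  2-simplices (8): [0,1,2], [0,1,4], [0,2,3], [0,3,4], [1,2,5], [1,4,5], [2,3,5], [3,4,5]

Hence C_0 ≅ Z^6, C_1 ≅ Z^12, C_2 ≅ Z^8.

∂_1: C_1 → C_0 is given by ∂[p,q] = [q] − [p]. For instance
  ∂[1,5] = [5] − [1].
The resulting 6×12 matrix has rank 5, and its Smith normal form has invariant factors (1,1,1,1,1).

∂_2: C_2 → C_1 acts by ∂[p,q,r] = [q,r] − [p,r] + [p,q]. For instance
  ∂[3,4,5] = [4,5] − [3,5] + [3,4],
  ∂[0,3,4] = [3,4] − [0,4] + [0,3].
The resulting 12×8 matrix has rank 7, and its Smith normal form has invariant factors (1,1,1,1,1,1,1).

Now H_k = ker ∂_k / im ∂_{k+1}, so:

  H_0: rank C_0 − rank ∂_1 = 6 − 5 = 1, and the invariant factors of ∂_1 are all 1, so H_0 ≅ Z.
  H_1: rank ker ∂_1 − rank ∂_2 = (12 − 5) − 7 = 0, and the invariant factors of ∂_2 are all 1, so H_1 ≅ 0.
  H_2: rank ker ∂_2 − rank ∂_3 = (8 − 7) − 0 = 1, and there is no ∂_3, so H_2 ≅ Z.

H_0 = Z,  H_1 = 0,  H_2 = Z.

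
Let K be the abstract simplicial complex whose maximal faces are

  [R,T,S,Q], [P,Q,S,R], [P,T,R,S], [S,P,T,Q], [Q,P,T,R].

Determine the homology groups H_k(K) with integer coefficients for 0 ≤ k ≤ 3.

H_0 ≅ Z,  H_1 = 0,  H_2 = 0,  H_3 ≅ Z.

Order the vertices as P < Q < R < S < T. Listing each simplex with vertices in this order, K has dimension 3 with simplices:

  0-simplices (5): P, Q, R, S, T
  1-simplices (10): PQ, PR, PS, PT, QR, QS, QT, RS, RT, ST
  2-simplices (10): PQR, PQS, PQT, PRS, PRT, PST, QRS, QRT, QST, RST
  3-simplices (5): PQRS, PQRT, PQST, PRST, QRST

so the chain groups are C_0 ≅ Z^5, C_1 ≅ Z^10, C_2 ≅ Z^10, C_3 ≅ Z^5.

Boundary ∂_1: C_1 → C_0 is given by ∂[p,q] = [q] − [p]. For instance
  ∂RS = S − R.
As a 5×10 matrix over Z this has rank 4, with invariant factors (1,1,1,1).

The boundary map ∂_2: C_2 → C_1 acts by ∂[p,q,r] = [q,r] − [p,r] + [p,q]. For instance
  ∂PQT = QT − PT + PQ,
  ∂RST = ST − RT + RS.
The 10×10 boundary matrix has rank 6 and Smith normal form diag(1,1,1,1,1,1).

∂_3: C_3 → C_2 sends each 3-simplex σ to the alternating sum Σ_i (−1)^i (σ with its i-th vertex removed). For instance
  ∂PQRS = QRS − PRS + PQS − PQR,
  ∂QRST = RST − QST + QRT − QRS.
As a 10×5 matrix over Z this has rank 4, with invariant factors (1,1,1,1).

Reading off H_k = ker ∂_k / im ∂_{k+1}:

  H_0: rank C_0 − rank ∂_1 = 5 − 4 = 1, and the invariant factors of ∂_1 are all 1, so H_0 = Z.
  H_1: rank ker ∂_1 − rank ∂_2 = (10 − 4) − 6 = 0, and the invariant factors of ∂_2 are all 1, so H_1 = 0.
  H_2: rank ker ∂_2 − rank ∂_3 = (10 − 6) − 4 = 0, and the invariant factors of ∂_3 are all 1, so H_2 = 0.
  H_3: rank ker ∂_3 − rank ∂_4 = (5 − 4) − 0 = 1, and there is no ∂_4, so H_3 = Z.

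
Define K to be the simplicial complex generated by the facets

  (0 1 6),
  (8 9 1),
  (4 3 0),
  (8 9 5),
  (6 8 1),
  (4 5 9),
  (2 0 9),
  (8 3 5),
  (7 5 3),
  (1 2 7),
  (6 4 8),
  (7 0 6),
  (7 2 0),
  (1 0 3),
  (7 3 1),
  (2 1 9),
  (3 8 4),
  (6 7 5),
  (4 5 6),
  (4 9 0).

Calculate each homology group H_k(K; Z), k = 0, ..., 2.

Take the total order 0 < 1 < 2 < 3 < 4 < 5 < 6 < 7 < 8 < 9 on the vertex set. Then K (dimension 2) consists of the simplices:

  0-simplices (10): [0], [1], [2], [3], [4], [5], [6], [7], [8], [9]
  1-simplices (30): (30 of them)
  2-simplices (20): (20 of them)

Hence C_0 ≅ Z^10, C_1 ≅ Z^30, C_2 ≅ Z^20.

Boundary ∂_1: C_1 → C_0 maps an edge to its endpoints' difference, ∂[p,q] = q − p. For instance
  ∂[0,4] = [4] − [0].
As a 10×30 matrix over Z this has rank 9, with invariant factors (1,1,1,1,1,1,1,1,1).

∂_2: C_2 → C_1 maps a triangle to the signed sum of its edges. For instance
  ∂[0,6,7] = [6,7] − [0,7] + [0,6],
  ∂[1,2,7] = [2,7] − [1,7] + [1,2].
The 30×20 boundary matrix has rank 20 and Smith normal form diag(1,1,1,1,1,1,1,1,1,1,1,1,1,1,1,1,1,1,1,2).

Now H_k = ker ∂_k / im ∂_{k+1}, so:

  H_0: rank C_0 − rank ∂_1 = 10 − 9 = 1, and the invariant factors of ∂_1 are all 1, so H_0 = Z.
  H_1: rank ker ∂_1 − rank ∂_2 = (30 − 9) − 20 = 1, and ∂_2 has invariant factor 2 > 1, so H_1 = Z ⊕ Z/2Z.
  H_2: rank ker ∂_2 − rank ∂_3 = (20 − 20) − 0 = 0, and there is no ∂_3, so H_2 = 0.

As a check, the Euler characteristic is 10 − 30 + 20 = 0, which agrees with 1 − 1 + 0 = 0.

H_0 = Z,  H_1 = Z ⊕ Z/2Z,  H_2 = 0.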